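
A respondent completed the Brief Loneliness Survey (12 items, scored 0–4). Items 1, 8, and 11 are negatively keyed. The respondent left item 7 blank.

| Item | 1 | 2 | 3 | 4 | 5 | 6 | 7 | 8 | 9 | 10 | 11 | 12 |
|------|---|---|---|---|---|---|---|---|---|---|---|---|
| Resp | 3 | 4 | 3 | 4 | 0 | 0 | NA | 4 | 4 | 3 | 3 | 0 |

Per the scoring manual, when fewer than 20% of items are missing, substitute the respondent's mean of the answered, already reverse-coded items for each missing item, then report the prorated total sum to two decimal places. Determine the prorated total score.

Reverse-coded (reversed = (0+4) − raw = 4 − raw):
  item 1: 4 − 3 = 1
  item 8: 4 − 4 = 0
  item 11: 4 − 3 = 1
Completed scored items (11 of 12): 1, 4, 3, 4, 0, 0, 0, 4, 3, 1, 0; sum = 20.
Person mean = 20 / 11 ≈ 1.8182
Prorated total = (20 / 11) × 12 = 21.82 (to 2 dp)

21.82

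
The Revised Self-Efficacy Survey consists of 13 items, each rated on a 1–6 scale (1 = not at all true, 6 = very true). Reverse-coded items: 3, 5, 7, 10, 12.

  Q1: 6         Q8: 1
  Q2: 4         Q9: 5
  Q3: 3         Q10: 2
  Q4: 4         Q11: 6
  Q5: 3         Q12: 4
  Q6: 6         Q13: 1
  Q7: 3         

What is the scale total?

53

Reverse-coded items (on a 1–6 scale, reversed = 7 − raw):
  item 3: 7 − 3 = 4
  item 5: 7 − 3 = 4
  item 7: 7 − 3 = 4
  item 10: 7 − 2 = 5
  item 12: 7 − 4 = 3
After reverse-coding: 6, 4, 4, 4, 4, 6, 4, 1, 5, 5, 6, 3, 1
Total = 6 + 4 + 4 + 4 + 4 + 6 + 4 + 1 + 5 + 5 + 6 + 3 + 1 = 53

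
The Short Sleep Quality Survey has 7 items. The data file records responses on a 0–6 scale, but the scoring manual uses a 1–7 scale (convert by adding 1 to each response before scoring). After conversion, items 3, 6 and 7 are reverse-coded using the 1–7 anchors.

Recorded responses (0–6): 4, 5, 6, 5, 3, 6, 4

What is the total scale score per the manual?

Convert to 1–7: 5, 6, 7, 6, 4, 7, 5
Reverse-coded (on a 1–7 scale, reversed = 8 − raw):
  item 3: 8 − 7 = 1
  item 6: 8 − 7 = 1
  item 7: 8 − 5 = 3
Scored: 5, 6, 1, 6, 4, 1, 3
Total = 26

26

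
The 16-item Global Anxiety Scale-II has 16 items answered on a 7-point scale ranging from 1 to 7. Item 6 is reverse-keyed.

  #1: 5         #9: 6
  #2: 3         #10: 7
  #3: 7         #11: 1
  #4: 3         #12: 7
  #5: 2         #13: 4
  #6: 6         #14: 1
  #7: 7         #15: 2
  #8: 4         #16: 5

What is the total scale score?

Reverse-keyed items use 8 − raw:
  item 6: 8 − 6 = 2
After reverse-coding: 5, 3, 7, 3, 2, 2, 7, 4, 6, 7, 1, 7, 4, 1, 2, 5
Total = 5 + 3 + 7 + 3 + 2 + 2 + 7 + 4 + 6 + 7 + 1 + 7 + 4 + 1 + 2 + 5 = 66

66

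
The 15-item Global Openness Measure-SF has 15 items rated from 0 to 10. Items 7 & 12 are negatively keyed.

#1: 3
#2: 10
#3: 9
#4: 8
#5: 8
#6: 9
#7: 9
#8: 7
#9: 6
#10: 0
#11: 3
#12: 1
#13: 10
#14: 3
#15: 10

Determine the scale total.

Raw sum = 96. Negatively keyed items: 7, 12; their raw sum = 10.
Each reversal replaces raw with 10 − raw, changing the total by 10 − 2·raw per item.
Total = 96 + 2·10 − 2·10 = 96 + 20 − 20 = 96

96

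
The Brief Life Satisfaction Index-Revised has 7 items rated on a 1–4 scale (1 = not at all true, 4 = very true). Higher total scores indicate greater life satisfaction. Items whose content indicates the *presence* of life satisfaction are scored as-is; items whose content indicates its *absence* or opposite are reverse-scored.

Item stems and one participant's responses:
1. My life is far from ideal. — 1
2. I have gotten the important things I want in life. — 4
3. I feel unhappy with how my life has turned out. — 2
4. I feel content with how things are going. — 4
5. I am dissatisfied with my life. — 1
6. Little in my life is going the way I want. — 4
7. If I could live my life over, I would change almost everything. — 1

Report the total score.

24

Items 1, 3, 5, 6, 7 describe the absence/opposite of life satisfaction → reverse-score.
reverse-coded value = 5 − response.
  item 1: 5 − 1 = 4
  item 2: 4
  item 3: 5 − 2 = 3
  item 4: 4
  item 5: 5 − 1 = 4
  item 6: 5 − 4 = 1
  item 7: 5 − 1 = 4
Total = 4 + 4 + 3 + 4 + 4 + 1 + 4 = 24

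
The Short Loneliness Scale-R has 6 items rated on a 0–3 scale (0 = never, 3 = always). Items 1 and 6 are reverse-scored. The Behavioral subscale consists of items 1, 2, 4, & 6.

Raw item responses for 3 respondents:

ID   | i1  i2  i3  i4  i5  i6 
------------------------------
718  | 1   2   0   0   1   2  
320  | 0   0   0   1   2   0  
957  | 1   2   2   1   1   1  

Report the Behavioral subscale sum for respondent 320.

Respondent 320 raw: 0, 0, 0, 1, 2, 0.
Behavioral items: 1, 2, 4, 6.
Reverse-coded (reversed = (0+3) − raw = 3 − raw):
  item 1: 3 − 0 = 3
  item 2: 0
  item 4: 1
  item 6: 3 − 0 = 3
Sum = 3 + 0 + 1 + 3 = 7

7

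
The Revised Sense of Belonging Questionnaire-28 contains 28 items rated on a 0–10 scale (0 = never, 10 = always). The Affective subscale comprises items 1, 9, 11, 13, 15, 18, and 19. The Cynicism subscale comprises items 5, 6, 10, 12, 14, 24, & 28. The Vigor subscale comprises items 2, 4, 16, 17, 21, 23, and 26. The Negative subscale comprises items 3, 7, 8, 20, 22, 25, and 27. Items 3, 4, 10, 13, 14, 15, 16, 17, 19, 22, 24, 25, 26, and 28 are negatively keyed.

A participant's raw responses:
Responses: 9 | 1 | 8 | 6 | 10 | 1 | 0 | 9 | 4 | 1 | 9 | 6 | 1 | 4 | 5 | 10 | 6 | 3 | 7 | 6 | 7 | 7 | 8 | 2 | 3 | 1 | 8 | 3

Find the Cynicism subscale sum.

47

Cynicism items: 5, 6, 10, 12, 14, 24, 28.
Of these, items 10, 14, 24, and 28 are negatively keyed; reverse-coded value = 10 − response.
  item 5: 10
  item 6: 1
  item 10: 10 − 1 = 9
  item 12: 6
  item 14: 10 − 4 = 6
  item 24: 10 − 2 = 8
  item 28: 10 − 3 = 7
Sum = 10 + 1 + 9 + 6 + 6 + 8 + 7 = 47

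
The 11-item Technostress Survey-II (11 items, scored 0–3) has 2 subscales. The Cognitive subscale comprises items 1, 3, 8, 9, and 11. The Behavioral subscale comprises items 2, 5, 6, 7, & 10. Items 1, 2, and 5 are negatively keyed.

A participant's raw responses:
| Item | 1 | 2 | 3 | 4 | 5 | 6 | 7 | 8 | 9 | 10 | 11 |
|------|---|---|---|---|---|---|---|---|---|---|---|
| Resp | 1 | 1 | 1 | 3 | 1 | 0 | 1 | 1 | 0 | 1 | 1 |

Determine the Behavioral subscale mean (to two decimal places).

Behavioral items: 2, 5, 6, 7, 10.
Of these, items 2 & 5 are negatively keyed; reversed = (0+3) − raw = 3 − raw.
  item 2: 3 − 1 = 2
  item 5: 3 − 1 = 2
  item 6: 0
  item 7: 1
  item 10: 1
Sum = 2 + 2 + 0 + 1 + 1 = 6
Mean = 6 / 5 = 1.20

1.20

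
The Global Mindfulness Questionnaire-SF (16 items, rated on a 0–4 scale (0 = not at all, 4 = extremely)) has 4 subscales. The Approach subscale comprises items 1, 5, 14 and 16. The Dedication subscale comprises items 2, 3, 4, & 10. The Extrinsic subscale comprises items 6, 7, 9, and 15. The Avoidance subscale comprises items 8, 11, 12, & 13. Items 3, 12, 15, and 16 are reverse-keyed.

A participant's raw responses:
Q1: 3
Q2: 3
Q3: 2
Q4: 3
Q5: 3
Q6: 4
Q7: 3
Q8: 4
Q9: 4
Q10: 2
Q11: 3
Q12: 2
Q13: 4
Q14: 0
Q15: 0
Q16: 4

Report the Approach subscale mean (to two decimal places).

Approach items: 1, 5, 14, 16.
Of these, item 16 is reverse-keyed; reversed = (0+4) − raw = 4 − raw.
  item 1: 3
  item 5: 3
  item 14: 0
  item 16: 4 − 4 = 0
Sum = 3 + 3 + 0 + 0 = 6
Mean = 6 / 4 = 1.50

1.50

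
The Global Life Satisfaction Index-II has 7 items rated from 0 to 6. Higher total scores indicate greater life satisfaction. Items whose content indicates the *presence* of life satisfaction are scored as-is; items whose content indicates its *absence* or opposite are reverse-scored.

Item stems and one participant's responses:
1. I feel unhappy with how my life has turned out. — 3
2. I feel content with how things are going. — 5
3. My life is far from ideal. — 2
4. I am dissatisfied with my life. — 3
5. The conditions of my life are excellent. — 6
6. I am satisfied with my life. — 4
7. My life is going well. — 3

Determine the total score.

Items 1, 3, 4 describe the absence/opposite of life satisfaction → reverse-score.
reverse-coded value = 6 − response.
  item 1: 6 − 3 = 3
  item 2: 5
  item 3: 6 − 2 = 4
  item 4: 6 − 3 = 3
  item 5: 6
  item 6: 4
  item 7: 3
Total = 3 + 5 + 4 + 3 + 6 + 4 + 3 = 28

28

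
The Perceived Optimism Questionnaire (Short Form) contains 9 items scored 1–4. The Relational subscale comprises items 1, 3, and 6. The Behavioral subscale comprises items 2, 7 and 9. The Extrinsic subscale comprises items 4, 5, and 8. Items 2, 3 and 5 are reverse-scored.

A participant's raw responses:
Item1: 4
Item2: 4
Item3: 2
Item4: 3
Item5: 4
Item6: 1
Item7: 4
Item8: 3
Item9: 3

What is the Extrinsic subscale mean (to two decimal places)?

Extrinsic items: 4, 5, 8.
Of these, item 5 is reverse-scored; on a 1–4 scale, reversed = 5 − raw.
  item 4: 3
  item 5: 5 − 4 = 1
  item 8: 3
Sum = 3 + 1 + 3 = 7
Mean = 7 / 3 = 2.33

2.33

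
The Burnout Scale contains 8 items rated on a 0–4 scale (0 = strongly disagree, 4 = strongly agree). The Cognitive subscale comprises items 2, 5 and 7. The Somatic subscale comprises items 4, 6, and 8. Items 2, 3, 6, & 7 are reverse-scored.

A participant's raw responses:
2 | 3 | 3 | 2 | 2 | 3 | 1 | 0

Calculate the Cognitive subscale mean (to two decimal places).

Cognitive items: 2, 5, 7.
Of these, items 2 & 7 are reverse-scored; on a 0–4 scale, reversed = 4 − raw.
  item 2: 4 − 3 = 1
  item 5: 2
  item 7: 4 − 1 = 3
Sum = 1 + 2 + 3 = 6
Mean = 6 / 3 = 2.00

2.00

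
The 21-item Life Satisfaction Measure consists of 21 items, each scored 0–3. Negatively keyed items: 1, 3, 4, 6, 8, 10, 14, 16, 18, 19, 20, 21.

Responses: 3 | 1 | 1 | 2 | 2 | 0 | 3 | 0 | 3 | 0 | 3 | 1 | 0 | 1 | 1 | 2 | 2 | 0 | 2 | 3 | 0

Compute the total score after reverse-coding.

Raw sum = 30. Negatively keyed items: 1, 3, 4, 6, 8, 10, 14, 16, 18, 19, 20, 21; their raw sum = 14.
Each reversal replaces raw with 3 − raw, changing the total by 3 − 2·raw per item.
Total = 30 + 12·3 − 2·14 = 30 + 36 − 28 = 38

38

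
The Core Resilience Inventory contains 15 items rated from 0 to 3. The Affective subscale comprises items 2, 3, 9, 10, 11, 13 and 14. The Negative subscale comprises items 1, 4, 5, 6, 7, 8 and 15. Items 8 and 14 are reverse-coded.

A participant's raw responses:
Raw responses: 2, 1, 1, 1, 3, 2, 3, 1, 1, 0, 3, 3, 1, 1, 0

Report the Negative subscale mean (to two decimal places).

Negative items: 1, 4, 5, 6, 7, 8, 15.
Of these, item 8 is reverse-coded; reversed = (0+3) − raw = 3 − raw.
  item 1: 2
  item 4: 1
  item 5: 3
  item 6: 2
  item 7: 3
  item 8: 3 − 1 = 2
  item 15: 0
Sum = 2 + 1 + 3 + 2 + 3 + 2 + 0 = 13
Mean = 13 / 7 = 1.86

1.86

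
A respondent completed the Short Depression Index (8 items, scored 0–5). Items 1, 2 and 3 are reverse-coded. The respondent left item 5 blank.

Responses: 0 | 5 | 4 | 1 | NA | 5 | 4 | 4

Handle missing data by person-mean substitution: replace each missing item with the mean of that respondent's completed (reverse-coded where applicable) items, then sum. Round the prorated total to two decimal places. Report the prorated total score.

Reverse-coded (reversed = (0+5) − raw = 5 − raw):
  item 1: 5 − 0 = 5
  item 2: 5 − 5 = 0
  item 3: 5 − 4 = 1
Completed scored items (7 of 8): 5, 0, 1, 1, 5, 4, 4; sum = 20.
Person mean = 20 / 7 ≈ 2.8571
Prorated total = (20 / 7) × 8 = 22.86 (to 2 dp)

22.86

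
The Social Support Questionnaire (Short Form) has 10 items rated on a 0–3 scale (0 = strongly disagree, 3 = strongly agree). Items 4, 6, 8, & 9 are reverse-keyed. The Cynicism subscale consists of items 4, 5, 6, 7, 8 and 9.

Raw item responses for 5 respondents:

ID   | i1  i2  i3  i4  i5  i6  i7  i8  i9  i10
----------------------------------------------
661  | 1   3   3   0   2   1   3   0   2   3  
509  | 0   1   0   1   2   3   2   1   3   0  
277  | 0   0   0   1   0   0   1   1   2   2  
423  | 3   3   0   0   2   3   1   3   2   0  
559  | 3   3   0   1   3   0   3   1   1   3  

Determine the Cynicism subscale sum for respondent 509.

Respondent 509 raw: 0, 1, 0, 1, 2, 3, 2, 1, 3, 0.
Cynicism items: 4, 5, 6, 7, 8, 9.
Reverse-coded (reversed = (0+3) − raw = 3 − raw):
  item 4: 3 − 1 = 2
  item 5: 2
  item 6: 3 − 3 = 0
  item 7: 2
  item 8: 3 − 1 = 2
  item 9: 3 − 3 = 0
Sum = 2 + 2 + 0 + 2 + 2 + 0 = 8

8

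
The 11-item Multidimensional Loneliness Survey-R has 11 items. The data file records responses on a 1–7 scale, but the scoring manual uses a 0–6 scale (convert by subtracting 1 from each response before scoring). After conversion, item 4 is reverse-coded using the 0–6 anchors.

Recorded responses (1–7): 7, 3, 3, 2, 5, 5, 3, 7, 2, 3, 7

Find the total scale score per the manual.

40

Convert to 0–6: 6, 2, 2, 1, 4, 4, 2, 6, 1, 2, 6
Reverse-coded (on a 0–6 scale, reversed = 6 − raw):
  item 4: 6 − 1 = 5
Scored: 6, 2, 2, 5, 4, 4, 2, 6, 1, 2, 6
Total = 40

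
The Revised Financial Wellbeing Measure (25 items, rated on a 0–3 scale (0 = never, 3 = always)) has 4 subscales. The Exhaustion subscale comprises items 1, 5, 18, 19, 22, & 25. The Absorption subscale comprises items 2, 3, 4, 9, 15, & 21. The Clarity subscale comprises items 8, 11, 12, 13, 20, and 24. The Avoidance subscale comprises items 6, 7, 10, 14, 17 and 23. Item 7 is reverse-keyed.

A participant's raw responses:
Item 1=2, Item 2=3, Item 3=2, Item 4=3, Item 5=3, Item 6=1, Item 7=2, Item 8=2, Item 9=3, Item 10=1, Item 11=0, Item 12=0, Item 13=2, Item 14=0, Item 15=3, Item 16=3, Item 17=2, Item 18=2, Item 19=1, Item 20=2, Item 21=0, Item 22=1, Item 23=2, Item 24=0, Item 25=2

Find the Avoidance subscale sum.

7

Avoidance items: 6, 7, 10, 14, 17, 23.
Of these, item 7 is reverse-keyed; reverse-coded value = 3 − response.
  item 6: 1
  item 7: 3 − 2 = 1
  item 10: 1
  item 14: 0
  item 17: 2
  item 23: 2
Sum = 1 + 1 + 1 + 0 + 2 + 2 = 7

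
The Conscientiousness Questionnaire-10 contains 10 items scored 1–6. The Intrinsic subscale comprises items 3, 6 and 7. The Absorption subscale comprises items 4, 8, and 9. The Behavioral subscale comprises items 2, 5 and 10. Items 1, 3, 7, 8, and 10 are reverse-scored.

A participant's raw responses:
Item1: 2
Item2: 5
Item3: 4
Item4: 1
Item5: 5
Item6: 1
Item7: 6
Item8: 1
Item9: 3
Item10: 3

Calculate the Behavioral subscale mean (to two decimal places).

4.67

Behavioral items: 2, 5, 10.
Of these, item 10 is reverse-scored; reversed = (1+6) − raw = 7 − raw.
  item 2: 5
  item 5: 5
  item 10: 7 − 3 = 4
Sum = 5 + 5 + 4 = 14
Mean = 14 / 3 = 4.67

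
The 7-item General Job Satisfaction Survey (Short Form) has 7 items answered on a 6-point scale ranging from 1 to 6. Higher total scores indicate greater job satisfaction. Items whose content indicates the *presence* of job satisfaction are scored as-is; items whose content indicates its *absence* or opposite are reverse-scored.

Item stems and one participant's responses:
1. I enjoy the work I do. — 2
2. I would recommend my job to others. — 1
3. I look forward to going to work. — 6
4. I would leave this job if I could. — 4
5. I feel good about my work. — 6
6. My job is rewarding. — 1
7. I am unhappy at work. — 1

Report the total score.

Items 4, 7 describe the absence/opposite of job satisfaction → reverse-score.
reversed = (1+6) − raw = 7 − raw.
  item 1: 2
  item 2: 1
  item 3: 6
  item 4: 7 − 4 = 3
  item 5: 6
  item 6: 1
  item 7: 7 − 1 = 6
Total = 2 + 1 + 6 + 3 + 6 + 1 + 6 = 25

25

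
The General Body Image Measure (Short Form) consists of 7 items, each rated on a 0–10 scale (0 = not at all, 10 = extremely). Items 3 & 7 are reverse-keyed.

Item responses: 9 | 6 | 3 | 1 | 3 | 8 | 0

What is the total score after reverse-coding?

44

Apply reverse scoring (reverse-coded value = 10 − response):
  item 3: 10 − 3 = 7
  item 7: 10 − 0 = 10
After reverse-coding: 9, 6, 7, 1, 3, 8, 10
Total = 9 + 6 + 7 + 1 + 3 + 8 + 10 = 44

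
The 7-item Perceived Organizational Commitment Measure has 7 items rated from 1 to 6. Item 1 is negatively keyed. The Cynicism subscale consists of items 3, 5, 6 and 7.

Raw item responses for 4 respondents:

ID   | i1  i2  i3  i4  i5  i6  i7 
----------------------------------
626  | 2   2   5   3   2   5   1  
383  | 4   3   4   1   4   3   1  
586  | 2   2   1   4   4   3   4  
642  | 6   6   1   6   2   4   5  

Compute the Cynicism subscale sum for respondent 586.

12

Respondent 586 raw: 2, 2, 1, 4, 4, 3, 4.
Cynicism items: 3, 5, 6, 7.
Reverse-coded (on a 1–6 scale, reversed = 7 − raw):
  item 3: 1
  item 5: 4
  item 6: 3
  item 7: 4
Sum = 1 + 4 + 3 + 4 = 12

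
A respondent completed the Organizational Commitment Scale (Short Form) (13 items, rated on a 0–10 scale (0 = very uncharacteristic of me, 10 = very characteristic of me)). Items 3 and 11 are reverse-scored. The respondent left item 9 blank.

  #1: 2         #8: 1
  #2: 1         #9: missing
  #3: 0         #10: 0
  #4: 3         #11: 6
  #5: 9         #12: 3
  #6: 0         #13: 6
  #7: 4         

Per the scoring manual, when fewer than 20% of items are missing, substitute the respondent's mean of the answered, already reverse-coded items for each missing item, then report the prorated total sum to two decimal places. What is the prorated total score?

46.58

Reverse-coded (reverse-coded value = 10 − response):
  item 3: 10 − 0 = 10
  item 11: 10 − 6 = 4
Completed scored items (12 of 13): 2, 1, 10, 3, 9, 0, 4, 1, 0, 4, 3, 6; sum = 43.
Person mean = 43 / 12 ≈ 3.5833
Prorated total = (43 / 12) × 13 = 46.58 (to 2 dp)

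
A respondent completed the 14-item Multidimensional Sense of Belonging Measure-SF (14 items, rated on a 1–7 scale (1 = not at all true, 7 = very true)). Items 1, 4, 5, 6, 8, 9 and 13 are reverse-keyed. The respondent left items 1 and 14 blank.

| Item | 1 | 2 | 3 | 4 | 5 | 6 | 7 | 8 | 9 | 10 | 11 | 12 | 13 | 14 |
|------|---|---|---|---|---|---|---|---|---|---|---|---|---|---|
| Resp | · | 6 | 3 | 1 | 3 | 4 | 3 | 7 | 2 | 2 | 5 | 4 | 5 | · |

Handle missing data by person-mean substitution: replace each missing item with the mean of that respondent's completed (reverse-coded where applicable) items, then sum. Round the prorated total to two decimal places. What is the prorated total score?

Reverse-coded (reversed = (1+7) − raw = 8 − raw):
  item 4: 8 − 1 = 7
  item 5: 8 − 3 = 5
  item 6: 8 − 4 = 4
  item 8: 8 − 7 = 1
  item 9: 8 − 2 = 6
  item 13: 8 − 5 = 3
Completed scored items (12 of 14): 6, 3, 7, 5, 4, 3, 1, 6, 2, 5, 4, 3; sum = 49.
Person mean = 49 / 12 ≈ 4.0833
Prorated total = (49 / 12) × 14 = 57.17 (to 2 dp)

57.17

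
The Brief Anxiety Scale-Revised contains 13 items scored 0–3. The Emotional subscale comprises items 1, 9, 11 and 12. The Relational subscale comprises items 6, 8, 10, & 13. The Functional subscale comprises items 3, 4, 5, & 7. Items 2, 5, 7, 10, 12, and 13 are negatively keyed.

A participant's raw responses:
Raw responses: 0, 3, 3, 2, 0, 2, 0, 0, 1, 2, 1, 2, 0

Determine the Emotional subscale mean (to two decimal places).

0.75

Emotional items: 1, 9, 11, 12.
Of these, item 12 is negatively keyed; on a 0–3 scale, reversed = 3 − raw.
  item 1: 0
  item 9: 1
  item 11: 1
  item 12: 3 − 2 = 1
Sum = 0 + 1 + 1 + 1 = 3
Mean = 3 / 4 = 0.75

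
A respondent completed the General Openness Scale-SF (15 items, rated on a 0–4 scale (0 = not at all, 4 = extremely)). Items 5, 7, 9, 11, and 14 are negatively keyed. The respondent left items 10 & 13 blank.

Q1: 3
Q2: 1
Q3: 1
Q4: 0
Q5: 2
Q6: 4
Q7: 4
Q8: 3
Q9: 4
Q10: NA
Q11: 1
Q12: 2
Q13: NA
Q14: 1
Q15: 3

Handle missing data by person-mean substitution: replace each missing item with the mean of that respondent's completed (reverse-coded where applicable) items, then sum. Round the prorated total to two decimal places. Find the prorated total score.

Reverse-coded (on a 0–4 scale, reversed = 4 − raw):
  item 5: 4 − 2 = 2
  item 7: 4 − 4 = 0
  item 9: 4 − 4 = 0
  item 11: 4 − 1 = 3
  item 14: 4 − 1 = 3
Completed scored items (13 of 15): 3, 1, 1, 0, 2, 4, 0, 3, 0, 3, 2, 3, 3; sum = 25.
Person mean = 25 / 13 ≈ 1.9231
Prorated total = (25 / 13) × 15 = 28.85 (to 2 dp)

28.85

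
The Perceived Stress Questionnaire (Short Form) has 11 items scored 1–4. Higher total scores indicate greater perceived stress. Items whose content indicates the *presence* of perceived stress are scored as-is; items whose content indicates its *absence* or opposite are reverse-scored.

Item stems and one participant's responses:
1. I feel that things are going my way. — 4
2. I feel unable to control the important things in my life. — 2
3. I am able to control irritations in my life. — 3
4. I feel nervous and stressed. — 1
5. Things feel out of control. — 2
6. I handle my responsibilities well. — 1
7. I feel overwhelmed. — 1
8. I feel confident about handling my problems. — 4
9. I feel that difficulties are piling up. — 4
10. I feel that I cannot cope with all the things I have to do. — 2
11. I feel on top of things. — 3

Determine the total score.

Items 1, 3, 6, 8, 11 describe the absence/opposite of perceived stress → reverse-score.
reversed = (1+4) − raw = 5 − raw.
  item 1: 5 − 4 = 1
  item 2: 2
  item 3: 5 − 3 = 2
  item 4: 1
  item 5: 2
  item 6: 5 − 1 = 4
  item 7: 1
  item 8: 5 − 4 = 1
  item 9: 4
  item 10: 2
  item 11: 5 − 3 = 2
Total = 1 + 2 + 2 + 1 + 2 + 4 + 1 + 1 + 4 + 2 + 2 = 22

22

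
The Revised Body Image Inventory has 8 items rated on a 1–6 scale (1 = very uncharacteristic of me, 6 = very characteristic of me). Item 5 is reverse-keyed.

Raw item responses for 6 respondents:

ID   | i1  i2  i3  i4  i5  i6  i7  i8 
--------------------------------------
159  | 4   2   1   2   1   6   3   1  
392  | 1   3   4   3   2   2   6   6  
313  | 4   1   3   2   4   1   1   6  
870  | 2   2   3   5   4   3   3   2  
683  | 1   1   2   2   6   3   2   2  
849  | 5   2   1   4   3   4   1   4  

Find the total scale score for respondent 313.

Respondent 313 raw: 4, 1, 3, 2, 4, 1, 1, 6.
Reverse-coded (reversed = (1+6) − raw = 7 − raw):
  item 1: 4
  item 2: 1
  item 3: 3
  item 4: 2
  item 5: 7 − 4 = 3
  item 6: 1
  item 7: 1
  item 8: 6
Sum = 4 + 1 + 3 + 2 + 3 + 1 + 1 + 6 = 21

21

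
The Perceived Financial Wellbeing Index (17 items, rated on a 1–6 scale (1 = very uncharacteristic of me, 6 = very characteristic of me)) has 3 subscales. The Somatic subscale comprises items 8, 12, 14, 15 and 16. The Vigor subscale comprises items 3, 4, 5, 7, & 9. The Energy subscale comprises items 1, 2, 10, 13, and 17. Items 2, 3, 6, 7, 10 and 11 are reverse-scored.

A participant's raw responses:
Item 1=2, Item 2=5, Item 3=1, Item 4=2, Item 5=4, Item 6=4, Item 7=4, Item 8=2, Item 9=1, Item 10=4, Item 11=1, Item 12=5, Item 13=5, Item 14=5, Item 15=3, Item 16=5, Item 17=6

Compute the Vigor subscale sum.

Vigor items: 3, 4, 5, 7, 9.
Of these, items 3 & 7 are reverse-scored; on a 1–6 scale, reversed = 7 − raw.
  item 3: 7 − 1 = 6
  item 4: 2
  item 5: 4
  item 7: 7 − 4 = 3
  item 9: 1
Sum = 6 + 2 + 4 + 3 + 1 = 16

16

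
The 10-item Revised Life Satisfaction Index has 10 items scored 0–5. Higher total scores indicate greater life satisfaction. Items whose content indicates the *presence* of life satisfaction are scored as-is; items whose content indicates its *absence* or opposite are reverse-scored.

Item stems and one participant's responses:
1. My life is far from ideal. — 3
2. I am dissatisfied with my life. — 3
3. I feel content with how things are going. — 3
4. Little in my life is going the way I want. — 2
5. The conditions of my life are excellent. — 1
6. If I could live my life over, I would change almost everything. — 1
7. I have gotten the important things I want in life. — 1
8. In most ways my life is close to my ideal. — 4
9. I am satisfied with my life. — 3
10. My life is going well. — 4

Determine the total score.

Items 1, 2, 4, 6 describe the absence/opposite of life satisfaction → reverse-score.
on a 0–5 scale, reversed = 5 − raw.
  item 1: 5 − 3 = 2
  item 2: 5 − 3 = 2
  item 3: 3
  item 4: 5 − 2 = 3
  item 5: 1
  item 6: 5 − 1 = 4
  item 7: 1
  item 8: 4
  item 9: 3
  item 10: 4
Total = 2 + 2 + 3 + 3 + 1 + 4 + 1 + 4 + 3 + 4 = 27

27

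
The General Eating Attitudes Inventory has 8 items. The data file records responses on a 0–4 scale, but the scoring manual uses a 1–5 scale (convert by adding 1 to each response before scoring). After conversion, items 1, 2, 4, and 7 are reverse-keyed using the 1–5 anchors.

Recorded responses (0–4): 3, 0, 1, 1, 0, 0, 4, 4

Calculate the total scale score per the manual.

21

Convert to 1–5: 4, 1, 2, 2, 1, 1, 5, 5
Reverse-coded (on a 1–5 scale, reversed = 6 − raw):
  item 1: 6 − 4 = 2
  item 2: 6 − 1 = 5
  item 4: 6 − 2 = 4
  item 7: 6 − 5 = 1
Scored: 2, 5, 2, 4, 1, 1, 1, 5
Total = 21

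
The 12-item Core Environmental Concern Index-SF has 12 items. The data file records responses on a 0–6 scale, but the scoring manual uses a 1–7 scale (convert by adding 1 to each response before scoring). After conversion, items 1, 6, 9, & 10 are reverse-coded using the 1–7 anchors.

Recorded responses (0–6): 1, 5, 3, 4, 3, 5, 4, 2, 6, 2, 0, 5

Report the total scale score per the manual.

48

Convert to 1–7: 2, 6, 4, 5, 4, 6, 5, 3, 7, 3, 1, 6
Reverse-coded (reverse-coded value = 8 − response):
  item 1: 8 − 2 = 6
  item 6: 8 − 6 = 2
  item 9: 8 − 7 = 1
  item 10: 8 − 3 = 5
Scored: 6, 6, 4, 5, 4, 2, 5, 3, 1, 5, 1, 6
Total = 48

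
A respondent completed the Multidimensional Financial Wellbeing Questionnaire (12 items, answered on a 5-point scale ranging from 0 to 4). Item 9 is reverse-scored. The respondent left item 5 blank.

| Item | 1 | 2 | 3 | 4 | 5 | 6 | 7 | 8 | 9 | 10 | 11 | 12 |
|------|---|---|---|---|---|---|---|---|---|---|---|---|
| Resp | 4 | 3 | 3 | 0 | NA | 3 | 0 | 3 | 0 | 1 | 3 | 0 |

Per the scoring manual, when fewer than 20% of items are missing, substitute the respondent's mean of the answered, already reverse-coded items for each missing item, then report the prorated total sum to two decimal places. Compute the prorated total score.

Reverse-coded (reversed = (0+4) − raw = 4 − raw):
  item 9: 4 − 0 = 4
Completed scored items (11 of 12): 4, 3, 3, 0, 3, 0, 3, 4, 1, 3, 0; sum = 24.
Person mean = 24 / 11 ≈ 2.1818
Prorated total = (24 / 11) × 12 = 26.18 (to 2 dp)

26.18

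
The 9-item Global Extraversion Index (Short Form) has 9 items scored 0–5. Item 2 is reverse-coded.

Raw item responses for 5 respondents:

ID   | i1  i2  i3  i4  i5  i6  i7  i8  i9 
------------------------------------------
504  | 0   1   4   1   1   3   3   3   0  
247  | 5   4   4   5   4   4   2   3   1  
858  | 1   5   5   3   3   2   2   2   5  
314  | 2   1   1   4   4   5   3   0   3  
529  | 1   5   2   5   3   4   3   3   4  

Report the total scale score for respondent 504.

Respondent 504 raw: 0, 1, 4, 1, 1, 3, 3, 3, 0.
Reverse-coded (reverse-coded value = 5 − response):
  item 1: 0
  item 2: 5 − 1 = 4
  item 3: 4
  item 4: 1
  item 5: 1
  item 6: 3
  item 7: 3
  item 8: 3
  item 9: 0
Sum = 0 + 4 + 4 + 1 + 1 + 3 + 3 + 3 + 0 = 19

19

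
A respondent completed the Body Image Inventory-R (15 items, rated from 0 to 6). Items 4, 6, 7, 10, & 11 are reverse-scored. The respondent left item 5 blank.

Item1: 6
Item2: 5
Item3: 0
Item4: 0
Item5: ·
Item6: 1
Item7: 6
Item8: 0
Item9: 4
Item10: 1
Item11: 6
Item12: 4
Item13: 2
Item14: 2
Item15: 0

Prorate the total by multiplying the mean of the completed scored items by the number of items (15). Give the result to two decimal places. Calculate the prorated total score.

Reverse-coded (on a 0–6 scale, reversed = 6 − raw):
  item 4: 6 − 0 = 6
  item 6: 6 − 1 = 5
  item 7: 6 − 6 = 0
  item 10: 6 − 1 = 5
  item 11: 6 − 6 = 0
Completed scored items (14 of 15): 6, 5, 0, 6, 5, 0, 0, 4, 5, 0, 4, 2, 2, 0; sum = 39.
Person mean = 39 / 14 ≈ 2.7857
Prorated total = (39 / 14) × 15 = 41.79 (to 2 dp)

41.79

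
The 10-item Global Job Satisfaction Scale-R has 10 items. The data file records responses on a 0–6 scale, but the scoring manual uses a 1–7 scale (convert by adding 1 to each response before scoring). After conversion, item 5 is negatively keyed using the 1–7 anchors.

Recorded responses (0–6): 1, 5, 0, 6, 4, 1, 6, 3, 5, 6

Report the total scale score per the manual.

45

Convert to 1–7: 2, 6, 1, 7, 5, 2, 7, 4, 6, 7
Reverse-coded (reversed = (1+7) − raw = 8 − raw):
  item 5: 8 − 5 = 3
Scored: 2, 6, 1, 7, 3, 2, 7, 4, 6, 7
Total = 45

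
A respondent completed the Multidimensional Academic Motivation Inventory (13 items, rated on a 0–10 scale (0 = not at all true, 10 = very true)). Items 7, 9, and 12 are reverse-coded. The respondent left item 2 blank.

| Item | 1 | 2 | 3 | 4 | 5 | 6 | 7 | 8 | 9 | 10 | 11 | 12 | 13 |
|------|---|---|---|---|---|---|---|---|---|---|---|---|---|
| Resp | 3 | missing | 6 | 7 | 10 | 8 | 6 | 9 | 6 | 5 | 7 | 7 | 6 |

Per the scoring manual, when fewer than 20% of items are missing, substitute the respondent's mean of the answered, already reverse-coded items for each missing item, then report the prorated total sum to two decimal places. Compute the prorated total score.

Reverse-coded (reverse-coded value = 10 − response):
  item 7: 10 − 6 = 4
  item 9: 10 − 6 = 4
  item 12: 10 − 7 = 3
Completed scored items (12 of 13): 3, 6, 7, 10, 8, 4, 9, 4, 5, 7, 3, 6; sum = 72.
Person mean = 72 / 12 ≈ 6.0000
Prorated total = (72 / 12) × 13 = 78.00 (to 2 dp)

78.00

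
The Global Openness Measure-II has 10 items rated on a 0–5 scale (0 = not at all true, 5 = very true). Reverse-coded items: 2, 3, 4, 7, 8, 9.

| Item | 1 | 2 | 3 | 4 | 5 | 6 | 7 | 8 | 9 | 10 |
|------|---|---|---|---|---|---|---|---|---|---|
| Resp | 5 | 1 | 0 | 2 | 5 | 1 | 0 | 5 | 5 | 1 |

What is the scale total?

Reversing items 2, 3, 4, 7, 8 and 9 with 5 − raw:
Total = 5 + (5−1) + (5−0) + (5−2) + 5 + 1 + (5−0) + (5−5) + (5−5) + 1
      = 5 + 4 + 5 + 3 + 5 + 1 + 5 + 0 + 0 + 1 = 29

29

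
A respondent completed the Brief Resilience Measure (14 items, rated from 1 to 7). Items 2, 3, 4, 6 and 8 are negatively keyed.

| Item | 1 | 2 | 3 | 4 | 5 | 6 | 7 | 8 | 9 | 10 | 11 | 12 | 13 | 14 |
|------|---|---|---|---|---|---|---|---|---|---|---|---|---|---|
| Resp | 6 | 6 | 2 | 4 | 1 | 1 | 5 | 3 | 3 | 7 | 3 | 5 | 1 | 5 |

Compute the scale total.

60

Raw sum = 52. Negatively keyed items: 2, 3, 4, 6, 8; their raw sum = 16.
Each reversal replaces raw with 8 − raw, changing the total by 8 − 2·raw per item.
Total = 52 + 5·8 − 2·16 = 52 + 40 − 32 = 60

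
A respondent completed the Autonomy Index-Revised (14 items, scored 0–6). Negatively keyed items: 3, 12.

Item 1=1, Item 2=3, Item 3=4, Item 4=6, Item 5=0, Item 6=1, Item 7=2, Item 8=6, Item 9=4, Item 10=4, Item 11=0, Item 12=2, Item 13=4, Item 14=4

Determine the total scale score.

41

Reversing items 3 and 12 with 6 − raw:
Total = 1 + 3 + (6−4) + 6 + 0 + 1 + 2 + 6 + 4 + 4 + 0 + (6−2) + 4 + 4
      = 1 + 3 + 2 + 6 + 0 + 1 + 2 + 6 + 4 + 4 + 0 + 4 + 4 + 4 = 41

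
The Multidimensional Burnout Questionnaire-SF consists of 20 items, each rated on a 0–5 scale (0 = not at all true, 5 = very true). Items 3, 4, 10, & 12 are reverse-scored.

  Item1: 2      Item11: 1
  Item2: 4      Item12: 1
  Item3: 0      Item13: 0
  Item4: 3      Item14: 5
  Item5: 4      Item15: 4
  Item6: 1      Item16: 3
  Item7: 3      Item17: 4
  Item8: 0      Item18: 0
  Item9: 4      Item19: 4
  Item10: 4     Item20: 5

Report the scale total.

Reversing items 3, 4, 10, and 12 with 5 − raw:
Total = 2 + 4 + (5−0) + (5−3) + 4 + 1 + 3 + 0 + 4 + (5−4) + 1 + (5−1) + 0 + 5 + 4 + 3 + 4 + 0 + 4 + 5
      = 2 + 4 + 5 + 2 + 4 + 1 + 3 + 0 + 4 + 1 + 1 + 4 + 0 + 5 + 4 + 3 + 4 + 0 + 4 + 5 = 56

56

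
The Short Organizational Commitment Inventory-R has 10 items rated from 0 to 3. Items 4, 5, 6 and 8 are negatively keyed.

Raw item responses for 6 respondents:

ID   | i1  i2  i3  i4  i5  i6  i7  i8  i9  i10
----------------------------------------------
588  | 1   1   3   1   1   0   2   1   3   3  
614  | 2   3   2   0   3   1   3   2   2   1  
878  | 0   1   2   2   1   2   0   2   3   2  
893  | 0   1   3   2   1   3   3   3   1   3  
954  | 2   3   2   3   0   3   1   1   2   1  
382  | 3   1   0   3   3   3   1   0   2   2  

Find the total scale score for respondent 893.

14

Respondent 893 raw: 0, 1, 3, 2, 1, 3, 3, 3, 1, 3.
Reverse-coded (reverse-coded value = 3 − response):
  item 1: 0
  item 2: 1
  item 3: 3
  item 4: 3 − 2 = 1
  item 5: 3 − 1 = 2
  item 6: 3 − 3 = 0
  item 7: 3
  item 8: 3 − 3 = 0
  item 9: 1
  item 10: 3
Sum = 0 + 1 + 3 + 1 + 2 + 0 + 3 + 0 + 1 + 3 = 14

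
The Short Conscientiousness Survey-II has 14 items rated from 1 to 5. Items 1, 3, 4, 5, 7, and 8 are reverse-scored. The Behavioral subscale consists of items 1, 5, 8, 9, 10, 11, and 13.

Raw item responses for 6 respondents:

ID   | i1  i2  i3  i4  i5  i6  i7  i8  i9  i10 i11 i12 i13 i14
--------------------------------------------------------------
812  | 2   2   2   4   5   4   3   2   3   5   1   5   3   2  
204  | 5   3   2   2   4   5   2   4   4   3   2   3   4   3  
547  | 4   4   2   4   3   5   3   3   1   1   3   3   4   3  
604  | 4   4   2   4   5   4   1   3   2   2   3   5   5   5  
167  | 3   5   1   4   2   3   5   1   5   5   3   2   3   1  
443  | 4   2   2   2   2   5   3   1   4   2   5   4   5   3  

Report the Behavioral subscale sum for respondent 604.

18

Respondent 604 raw: 4, 4, 2, 4, 5, 4, 1, 3, 2, 2, 3, 5, 5, 5.
Behavioral items: 1, 5, 8, 9, 10, 11, 13.
Reverse-coded (reversed = (1+5) − raw = 6 − raw):
  item 1: 6 − 4 = 2
  item 5: 6 − 5 = 1
  item 8: 6 − 3 = 3
  item 9: 2
  item 10: 2
  item 11: 3
  item 13: 5
Sum = 2 + 1 + 3 + 2 + 2 + 3 + 5 = 18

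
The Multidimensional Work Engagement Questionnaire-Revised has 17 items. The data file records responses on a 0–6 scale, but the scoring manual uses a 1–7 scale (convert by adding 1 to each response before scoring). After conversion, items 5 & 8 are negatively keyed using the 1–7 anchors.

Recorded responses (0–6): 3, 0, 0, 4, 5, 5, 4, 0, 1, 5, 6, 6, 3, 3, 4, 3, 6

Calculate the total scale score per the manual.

77

Convert to 1–7: 4, 1, 1, 5, 6, 6, 5, 1, 2, 6, 7, 7, 4, 4, 5, 4, 7
Reverse-coded (reversed = (1+7) − raw = 8 − raw):
  item 5: 8 − 6 = 2
  item 8: 8 − 1 = 7
Scored: 4, 1, 1, 5, 2, 6, 5, 7, 2, 6, 7, 7, 4, 4, 5, 4, 7
Total = 77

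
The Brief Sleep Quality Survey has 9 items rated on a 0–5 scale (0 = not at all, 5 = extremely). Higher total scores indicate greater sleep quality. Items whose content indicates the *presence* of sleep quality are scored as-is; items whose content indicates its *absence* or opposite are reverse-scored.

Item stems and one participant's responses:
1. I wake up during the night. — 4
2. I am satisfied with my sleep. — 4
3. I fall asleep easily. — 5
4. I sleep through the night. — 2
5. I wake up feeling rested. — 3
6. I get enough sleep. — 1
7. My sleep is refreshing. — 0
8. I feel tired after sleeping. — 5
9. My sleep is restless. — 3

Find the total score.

18

Items 1, 8, 9 describe the absence/opposite of sleep quality → reverse-score.
reverse-coded value = 5 − response.
  item 1: 5 − 4 = 1
  item 2: 4
  item 3: 5
  item 4: 2
  item 5: 3
  item 6: 1
  item 7: 0
  item 8: 5 − 5 = 0
  item 9: 5 − 3 = 2
Total = 1 + 4 + 5 + 2 + 3 + 1 + 0 + 0 + 2 = 18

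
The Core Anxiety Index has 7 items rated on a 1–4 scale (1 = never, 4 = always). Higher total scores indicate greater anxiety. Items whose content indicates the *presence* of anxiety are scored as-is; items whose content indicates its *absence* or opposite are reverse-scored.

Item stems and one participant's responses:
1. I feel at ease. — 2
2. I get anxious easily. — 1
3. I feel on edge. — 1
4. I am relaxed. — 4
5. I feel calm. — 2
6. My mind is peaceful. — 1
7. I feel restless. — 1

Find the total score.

Items 1, 4, 5, 6 describe the absence/opposite of anxiety → reverse-score.
reverse-coded value = 5 − response.
  item 1: 5 − 2 = 3
  item 2: 1
  item 3: 1
  item 4: 5 − 4 = 1
  item 5: 5 − 2 = 3
  item 6: 5 − 1 = 4
  item 7: 1
Total = 3 + 1 + 1 + 1 + 3 + 4 + 1 = 14

14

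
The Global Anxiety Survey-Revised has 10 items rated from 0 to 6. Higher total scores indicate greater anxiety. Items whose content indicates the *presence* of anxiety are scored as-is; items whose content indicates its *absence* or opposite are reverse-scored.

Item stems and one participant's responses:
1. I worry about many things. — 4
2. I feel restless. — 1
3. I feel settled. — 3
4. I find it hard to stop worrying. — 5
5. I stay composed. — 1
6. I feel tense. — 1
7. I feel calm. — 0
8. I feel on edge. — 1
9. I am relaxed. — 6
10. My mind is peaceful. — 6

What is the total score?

26

Items 3, 5, 7, 9, 10 describe the absence/opposite of anxiety → reverse-score.
on a 0–6 scale, reversed = 6 − raw.
  item 1: 4
  item 2: 1
  item 3: 6 − 3 = 3
  item 4: 5
  item 5: 6 − 1 = 5
  item 6: 1
  item 7: 6 − 0 = 6
  item 8: 1
  item 9: 6 − 6 = 0
  item 10: 6 − 6 = 0
Total = 4 + 1 + 3 + 5 + 5 + 1 + 6 + 1 + 0 + 0 = 26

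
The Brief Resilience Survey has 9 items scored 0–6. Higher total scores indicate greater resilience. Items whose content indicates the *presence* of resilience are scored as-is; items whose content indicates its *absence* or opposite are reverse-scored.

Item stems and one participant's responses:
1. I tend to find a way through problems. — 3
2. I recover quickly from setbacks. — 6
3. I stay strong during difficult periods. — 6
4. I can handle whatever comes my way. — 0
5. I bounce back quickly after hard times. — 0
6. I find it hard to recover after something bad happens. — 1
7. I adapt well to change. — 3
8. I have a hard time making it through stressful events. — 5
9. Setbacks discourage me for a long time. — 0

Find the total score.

Items 6, 8, 9 describe the absence/opposite of resilience → reverse-score.
reverse-coded value = 6 − response.
  item 1: 3
  item 2: 6
  item 3: 6
  item 4: 0
  item 5: 0
  item 6: 6 − 1 = 5
  item 7: 3
  item 8: 6 − 5 = 1
  item 9: 6 − 0 = 6
Total = 3 + 6 + 6 + 0 + 0 + 5 + 3 + 1 + 6 = 30

30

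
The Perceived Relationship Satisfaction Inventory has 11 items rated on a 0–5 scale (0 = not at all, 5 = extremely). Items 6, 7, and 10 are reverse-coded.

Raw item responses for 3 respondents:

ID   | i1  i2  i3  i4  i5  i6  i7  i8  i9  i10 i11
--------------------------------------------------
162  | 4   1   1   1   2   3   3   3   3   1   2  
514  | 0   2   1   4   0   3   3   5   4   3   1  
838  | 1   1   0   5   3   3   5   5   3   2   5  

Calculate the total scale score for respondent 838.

28

Respondent 838 raw: 1, 1, 0, 5, 3, 3, 5, 5, 3, 2, 5.
Reverse-coded (reversed = (0+5) − raw = 5 − raw):
  item 1: 1
  item 2: 1
  item 3: 0
  item 4: 5
  item 5: 3
  item 6: 5 − 3 = 2
  item 7: 5 − 5 = 0
  item 8: 5
  item 9: 3
  item 10: 5 − 2 = 3
  item 11: 5
Sum = 1 + 1 + 0 + 5 + 3 + 2 + 0 + 5 + 3 + 3 + 5 = 28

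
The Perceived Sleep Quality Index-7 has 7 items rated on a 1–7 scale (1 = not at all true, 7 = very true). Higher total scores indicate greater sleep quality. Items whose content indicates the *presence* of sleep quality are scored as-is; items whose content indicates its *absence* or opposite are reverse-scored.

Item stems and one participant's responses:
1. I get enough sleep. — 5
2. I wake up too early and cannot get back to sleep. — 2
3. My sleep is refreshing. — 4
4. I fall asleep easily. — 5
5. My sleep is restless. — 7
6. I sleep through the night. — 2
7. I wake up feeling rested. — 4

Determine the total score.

27

Items 2, 5 describe the absence/opposite of sleep quality → reverse-score.
reverse-coded value = 8 − response.
  item 1: 5
  item 2: 8 − 2 = 6
  item 3: 4
  item 4: 5
  item 5: 8 − 7 = 1
  item 6: 2
  item 7: 4
Total = 5 + 6 + 4 + 5 + 1 + 2 + 4 = 27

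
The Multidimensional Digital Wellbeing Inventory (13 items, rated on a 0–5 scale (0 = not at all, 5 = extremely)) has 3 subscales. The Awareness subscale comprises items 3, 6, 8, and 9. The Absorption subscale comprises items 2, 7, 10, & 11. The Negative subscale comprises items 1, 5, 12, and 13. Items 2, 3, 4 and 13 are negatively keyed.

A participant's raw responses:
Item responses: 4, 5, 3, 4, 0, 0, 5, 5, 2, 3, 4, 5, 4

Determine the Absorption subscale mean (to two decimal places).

3.00

Absorption items: 2, 7, 10, 11.
Of these, item 2 is negatively keyed; reverse-coded value = 5 − response.
  item 2: 5 − 5 = 0
  item 7: 5
  item 10: 3
  item 11: 4
Sum = 0 + 5 + 3 + 4 = 12
Mean = 12 / 4 = 3.00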